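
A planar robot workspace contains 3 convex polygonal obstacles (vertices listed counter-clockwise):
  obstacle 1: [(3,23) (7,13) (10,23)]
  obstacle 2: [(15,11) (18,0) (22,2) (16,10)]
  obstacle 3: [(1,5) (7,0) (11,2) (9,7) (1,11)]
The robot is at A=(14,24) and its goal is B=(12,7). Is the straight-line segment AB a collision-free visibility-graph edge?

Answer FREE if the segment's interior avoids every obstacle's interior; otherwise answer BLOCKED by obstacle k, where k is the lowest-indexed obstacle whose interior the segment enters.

Obstacle 1 [(3,23) (7,13) (10,23)]:
  edge (3,23)–(7,13): clear
  edge (7,13)–(10,23): clear
  edge (10,23)–(3,23): clear
  midpoint (13,31/2) outside
  → clear
Obstacle 2 [(15,11) (18,0) (22,2) (16,10)]:
  edge (15,11)–(18,0): clear
  edge (18,0)–(22,2): clear
  edge (22,2)–(16,10): clear
  edge (16,10)–(15,11): clear
  midpoint (13,31/2) outside
  → clear
Obstacle 3 [(1,5) (7,0) (11,2) (9,7) (1,11)]:
  edge (1,5)–(7,0): clear
  edge (7,0)–(11,2): clear
  edge (11,2)–(9,7): clear
  edge (9,7)–(1,11): clear
  edge (1,11)–(1,5): clear
  midpoint (13,31/2) outside
  → clear

FREE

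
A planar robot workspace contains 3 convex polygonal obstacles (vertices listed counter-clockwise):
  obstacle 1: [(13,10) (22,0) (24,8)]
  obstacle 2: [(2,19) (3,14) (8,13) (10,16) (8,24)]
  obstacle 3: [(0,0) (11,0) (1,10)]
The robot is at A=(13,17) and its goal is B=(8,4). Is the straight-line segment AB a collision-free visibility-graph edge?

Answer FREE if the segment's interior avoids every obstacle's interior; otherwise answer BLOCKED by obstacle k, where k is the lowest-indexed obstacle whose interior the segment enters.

Obstacle 1 [(13,10) (22,0) (24,8)]:
  edge (13,10)–(22,0): clear
  edge (22,0)–(24,8): clear
  edge (24,8)–(13,10): clear
  midpoint (21/2,21/2) outside
  → clear
Obstacle 2 [(2,19) (3,14) (8,13) (10,16) (8,24)]:
  edge (2,19)–(3,14): clear
  edge (3,14)–(8,13): clear
  edge (8,13)–(10,16): clear
  edge (10,16)–(8,24): clear
  edge (8,24)–(2,19): clear
  midpoint (21/2,21/2) outside
  → clear
Obstacle 3 [(0,0) (11,0) (1,10)]:
  edge (0,0)–(11,0): clear
  edge (11,0)–(1,10): clear
  edge (1,10)–(0,0): clear
  midpoint (21/2,21/2) outside
  → clear

FREE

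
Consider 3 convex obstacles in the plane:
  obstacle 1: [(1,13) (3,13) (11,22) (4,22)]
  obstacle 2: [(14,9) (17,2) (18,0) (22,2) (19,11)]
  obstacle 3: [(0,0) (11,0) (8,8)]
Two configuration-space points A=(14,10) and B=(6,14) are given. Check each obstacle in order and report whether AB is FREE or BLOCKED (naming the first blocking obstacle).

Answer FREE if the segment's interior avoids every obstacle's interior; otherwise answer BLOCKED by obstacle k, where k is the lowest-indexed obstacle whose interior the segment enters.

Obstacle 1 [(1,13) (3,13) (11,22) (4,22)]:
  edge (1,13)–(3,13): clear
  edge (3,13)–(11,22): clear
  edge (11,22)–(4,22): clear
  edge (4,22)–(1,13): clear
  midpoint (10,12) outside
  → clear
Obstacle 2 [(14,9) (17,2) (18,0) (22,2) (19,11)]:
  edge (14,9)–(17,2): clear
  edge (17,2)–(18,0): clear
  edge (18,0)–(22,2): clear
  edge (22,2)–(19,11): clear
  edge (19,11)–(14,9): clear
  midpoint (10,12) outside
  → clear
Obstacle 3 [(0,0) (11,0) (8,8)]:
  edge (0,0)–(11,0): clear
  edge (11,0)–(8,8): clear
  edge (8,8)–(0,0): clear
  midpoint (10,12) outside
  → clear

FREE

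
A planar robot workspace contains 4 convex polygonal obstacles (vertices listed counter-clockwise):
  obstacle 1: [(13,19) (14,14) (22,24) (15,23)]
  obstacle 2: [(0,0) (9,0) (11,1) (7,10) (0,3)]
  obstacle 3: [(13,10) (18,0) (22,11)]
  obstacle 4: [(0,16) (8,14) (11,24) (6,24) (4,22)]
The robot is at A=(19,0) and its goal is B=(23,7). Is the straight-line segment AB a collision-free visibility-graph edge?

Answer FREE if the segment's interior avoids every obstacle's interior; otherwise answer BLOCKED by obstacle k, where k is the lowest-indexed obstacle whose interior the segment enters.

Obstacle 1 [(13,19) (14,14) (22,24) (15,23)]:
  edge (13,19)–(14,14): clear
  edge (14,14)–(22,24): clear
  edge (22,24)–(15,23): clear
  edge (15,23)–(13,19): clear
  midpoint (21,7/2) outside
  → clear
Obstacle 2 [(0,0) (9,0) (11,1) (7,10) (0,3)]:
  edge (0,0)–(9,0): clear
  edge (9,0)–(11,1): clear
  edge (11,1)–(7,10): clear
  edge (7,10)–(0,3): clear
  edge (0,3)–(0,0): clear
  midpoint (21,7/2) outside
  → clear
Obstacle 3 [(13,10) (18,0) (22,11)]:
  edge (13,10)–(18,0): clear
  edge (18,0)–(22,11): clear
  edge (22,11)–(13,10): clear
  midpoint (21,7/2) outside
  → clear
Obstacle 4 [(0,16) (8,14) (11,24) (6,24) (4,22)]:
  edge (0,16)–(8,14): clear
  edge (8,14)–(11,24): clear
  edge (11,24)–(6,24): clear
  edge (6,24)–(4,22): clear
  edge (4,22)–(0,16): clear
  midpoint (21,7/2) outside
  → clear

FREE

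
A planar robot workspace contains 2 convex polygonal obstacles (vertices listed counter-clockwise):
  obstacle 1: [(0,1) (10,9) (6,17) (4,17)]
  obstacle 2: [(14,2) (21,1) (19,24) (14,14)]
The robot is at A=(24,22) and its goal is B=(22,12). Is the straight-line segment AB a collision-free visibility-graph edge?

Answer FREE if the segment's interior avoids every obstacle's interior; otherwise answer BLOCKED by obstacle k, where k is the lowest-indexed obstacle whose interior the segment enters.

FREE

Obstacle 1 [(0,1) (10,9) (6,17) (4,17)]:
  edge (0,1)–(10,9): clear
  edge (10,9)–(6,17): clear
  edge (6,17)–(4,17): clear
  edge (4,17)–(0,1): clear
  midpoint (23,17) outside
  → clear
Obstacle 2 [(14,2) (21,1) (19,24) (14,14)]:
  edge (14,2)–(21,1): clear
  edge (21,1)–(19,24): clear
  edge (19,24)–(14,14): clear
  edge (14,14)–(14,2): clear
  midpoint (23,17) outside
  → clear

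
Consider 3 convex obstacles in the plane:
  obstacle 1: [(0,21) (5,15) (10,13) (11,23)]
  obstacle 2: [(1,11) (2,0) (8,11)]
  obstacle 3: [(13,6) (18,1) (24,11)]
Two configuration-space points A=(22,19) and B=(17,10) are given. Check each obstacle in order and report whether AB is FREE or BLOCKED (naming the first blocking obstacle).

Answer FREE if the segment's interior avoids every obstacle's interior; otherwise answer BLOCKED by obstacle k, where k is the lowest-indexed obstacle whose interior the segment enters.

Obstacle 1 [(0,21) (5,15) (10,13) (11,23)]:
  edge (0,21)–(5,15): clear
  edge (5,15)–(10,13): clear
  edge (10,13)–(11,23): clear
  edge (11,23)–(0,21): clear
  midpoint (39/2,29/2) outside
  → clear
Obstacle 2 [(1,11) (2,0) (8,11)]:
  edge (1,11)–(2,0): clear
  edge (2,0)–(8,11): clear
  edge (8,11)–(1,11): clear
  midpoint (39/2,29/2) outside
  → clear
Obstacle 3 [(13,6) (18,1) (24,11)]:
  edge (13,6)–(18,1): clear
  edge (18,1)–(24,11): clear
  edge (24,11)–(13,6): clear
  midpoint (39/2,29/2) outside
  → clear

FREE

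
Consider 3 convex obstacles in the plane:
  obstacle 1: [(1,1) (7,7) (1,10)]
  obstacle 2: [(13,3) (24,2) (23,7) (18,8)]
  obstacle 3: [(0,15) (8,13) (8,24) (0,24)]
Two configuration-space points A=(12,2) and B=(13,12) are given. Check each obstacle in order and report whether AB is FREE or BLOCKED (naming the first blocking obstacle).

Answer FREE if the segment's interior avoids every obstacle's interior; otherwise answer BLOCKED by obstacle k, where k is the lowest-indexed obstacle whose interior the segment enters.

Obstacle 1 [(1,1) (7,7) (1,10)]:
  edge (1,1)–(7,7): clear
  edge (7,7)–(1,10): clear
  edge (1,10)–(1,1): clear
  midpoint (25/2,7) outside
  → clear
Obstacle 2 [(13,3) (24,2) (23,7) (18,8)]:
  edge (13,3)–(24,2): clear
  edge (24,2)–(23,7): clear
  edge (23,7)–(18,8): clear
  edge (18,8)–(13,3): clear
  midpoint (25/2,7) outside
  → clear
Obstacle 3 [(0,15) (8,13) (8,24) (0,24)]:
  edge (0,15)–(8,13): clear
  edge (8,13)–(8,24): clear
  edge (8,24)–(0,24): clear
  edge (0,24)–(0,15): clear
  midpoint (25/2,7) outside
  → clear

FREE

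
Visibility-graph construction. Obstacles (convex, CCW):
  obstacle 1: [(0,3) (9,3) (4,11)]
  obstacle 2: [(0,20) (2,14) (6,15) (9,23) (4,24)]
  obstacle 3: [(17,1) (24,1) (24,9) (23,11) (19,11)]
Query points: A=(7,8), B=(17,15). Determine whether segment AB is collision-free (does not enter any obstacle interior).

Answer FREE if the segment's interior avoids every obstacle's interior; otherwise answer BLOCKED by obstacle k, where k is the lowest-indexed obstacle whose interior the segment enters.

FREE

Obstacle 1 [(0,3) (9,3) (4,11)]:
  edge (0,3)–(9,3): clear
  edge (9,3)–(4,11): clear
  edge (4,11)–(0,3): clear
  midpoint (12,23/2) outside
  → clear
Obstacle 2 [(0,20) (2,14) (6,15) (9,23) (4,24)]:
  edge (0,20)–(2,14): clear
  edge (2,14)–(6,15): clear
  edge (6,15)–(9,23): clear
  edge (9,23)–(4,24): clear
  edge (4,24)–(0,20): clear
  midpoint (12,23/2) outside
  → clear
Obstacle 3 [(17,1) (24,1) (24,9) (23,11) (19,11)]:
  edge (17,1)–(24,1): clear
  edge (24,1)–(24,9): clear
  edge (24,9)–(23,11): clear
  edge (23,11)–(19,11): clear
  edge (19,11)–(17,1): clear
  midpoint (12,23/2) outside
  → clear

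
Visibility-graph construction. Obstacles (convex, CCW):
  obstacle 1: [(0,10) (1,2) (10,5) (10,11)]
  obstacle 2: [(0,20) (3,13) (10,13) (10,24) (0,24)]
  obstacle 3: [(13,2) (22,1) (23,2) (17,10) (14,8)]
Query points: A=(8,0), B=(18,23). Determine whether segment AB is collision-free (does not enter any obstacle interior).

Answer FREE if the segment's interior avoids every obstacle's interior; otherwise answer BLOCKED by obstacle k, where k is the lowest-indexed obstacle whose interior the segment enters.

Obstacle 1 [(0,10) (1,2) (10,5) (10,11)]:
  edge (0,10)–(1,2): clear
  edge (1,2)–(10,5): clear
  edge (10,5)–(10,11): clear
  edge (10,11)–(0,10): clear
  midpoint (13,23/2) outside
  → clear
Obstacle 2 [(0,20) (3,13) (10,13) (10,24) (0,24)]:
  edge (0,20)–(3,13): clear
  edge (3,13)–(10,13): clear
  edge (10,13)–(10,24): clear
  edge (10,24)–(0,24): clear
  edge (0,24)–(0,20): clear
  midpoint (13,23/2) outside
  → clear
Obstacle 3 [(13,2) (22,1) (23,2) (17,10) (14,8)]:
  edge (13,2)–(22,1): clear
  edge (22,1)–(23,2): clear
  edge (23,2)–(17,10): clear
  edge (17,10)–(14,8): clear
  edge (14,8)–(13,2): clear
  midpoint (13,23/2) outside
  → clear

FREE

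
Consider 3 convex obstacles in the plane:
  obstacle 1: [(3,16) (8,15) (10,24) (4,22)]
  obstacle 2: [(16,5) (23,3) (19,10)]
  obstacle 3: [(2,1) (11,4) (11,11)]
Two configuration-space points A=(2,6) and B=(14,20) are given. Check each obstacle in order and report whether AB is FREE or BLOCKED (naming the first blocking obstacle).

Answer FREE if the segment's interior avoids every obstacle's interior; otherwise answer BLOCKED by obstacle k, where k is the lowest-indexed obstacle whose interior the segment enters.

FREE

Obstacle 1 [(3,16) (8,15) (10,24) (4,22)]:
  edge (3,16)–(8,15): clear
  edge (8,15)–(10,24): clear
  edge (10,24)–(4,22): clear
  edge (4,22)–(3,16): clear
  midpoint (8,13) outside
  → clear
Obstacle 2 [(16,5) (23,3) (19,10)]:
  edge (16,5)–(23,3): clear
  edge (23,3)–(19,10): clear
  edge (19,10)–(16,5): clear
  midpoint (8,13) outside
  → clear
Obstacle 3 [(2,1) (11,4) (11,11)]:
  edge (2,1)–(11,4): clear
  edge (11,4)–(11,11): clear
  edge (11,11)–(2,1): clear
  midpoint (8,13) outside
  → clear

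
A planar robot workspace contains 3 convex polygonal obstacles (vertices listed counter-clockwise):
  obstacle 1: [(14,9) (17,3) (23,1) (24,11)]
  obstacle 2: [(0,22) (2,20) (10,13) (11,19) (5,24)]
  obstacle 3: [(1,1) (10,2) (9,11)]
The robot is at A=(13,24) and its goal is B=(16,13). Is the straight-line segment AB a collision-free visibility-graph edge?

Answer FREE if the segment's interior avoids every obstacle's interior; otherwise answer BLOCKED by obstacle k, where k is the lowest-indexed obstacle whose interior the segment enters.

Obstacle 1 [(14,9) (17,3) (23,1) (24,11)]:
  edge (14,9)–(17,3): clear
  edge (17,3)–(23,1): clear
  edge (23,1)–(24,11): clear
  edge (24,11)–(14,9): clear
  midpoint (29/2,37/2) outside
  → clear
Obstacle 2 [(0,22) (2,20) (10,13) (11,19) (5,24)]:
  edge (0,22)–(2,20): clear
  edge (2,20)–(10,13): clear
  edge (10,13)–(11,19): clear
  edge (11,19)–(5,24): clear
  edge (5,24)–(0,22): clear
  midpoint (29/2,37/2) outside
  → clear
Obstacle 3 [(1,1) (10,2) (9,11)]:
  edge (1,1)–(10,2): clear
  edge (10,2)–(9,11): clear
  edge (9,11)–(1,1): clear
  midpoint (29/2,37/2) outside
  → clear

FREE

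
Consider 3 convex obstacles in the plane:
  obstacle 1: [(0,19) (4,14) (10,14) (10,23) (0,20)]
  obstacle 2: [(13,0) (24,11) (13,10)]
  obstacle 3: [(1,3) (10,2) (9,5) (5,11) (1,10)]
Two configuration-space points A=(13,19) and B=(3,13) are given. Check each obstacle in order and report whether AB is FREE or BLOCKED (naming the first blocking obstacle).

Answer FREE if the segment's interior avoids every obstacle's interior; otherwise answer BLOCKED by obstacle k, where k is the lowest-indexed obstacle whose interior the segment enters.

Obstacle 1 [(0,19) (4,14) (10,14) (10,23) (0,20)]:
  edge (0,19)–(4,14): clear
  edge (4,14)–(10,14): crosses AB
  edge (10,14)–(10,23): crosses AB
  edge (10,23)–(0,20): clear
  edge (0,20)–(0,19): clear
  → BLOCKED
Obstacle 2 [(13,0) (24,11) (13,10)]:
  edge (13,0)–(24,11): clear
  edge (24,11)–(13,10): clear
  edge (13,10)–(13,0): clear
  midpoint (8,16) outside
  → clear
Obstacle 3 [(1,3) (10,2) (9,5) (5,11) (1,10)]:
  edge (1,3)–(10,2): clear
  edge (10,2)–(9,5): clear
  edge (9,5)–(5,11): clear
  edge (5,11)–(1,10): clear
  edge (1,10)–(1,3): clear
  midpoint (8,16) outside
  → clear

BLOCKED by obstacle 1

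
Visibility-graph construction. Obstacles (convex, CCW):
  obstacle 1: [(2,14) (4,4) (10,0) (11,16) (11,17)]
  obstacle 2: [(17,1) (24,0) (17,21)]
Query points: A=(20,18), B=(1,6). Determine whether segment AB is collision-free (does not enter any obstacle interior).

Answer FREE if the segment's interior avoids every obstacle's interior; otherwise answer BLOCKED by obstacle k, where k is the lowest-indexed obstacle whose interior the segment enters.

Obstacle 1 [(2,14) (4,4) (10,0) (11,16) (11,17)]:
  edge (2,14)–(4,4): crosses AB
  edge (4,4)–(10,0): clear
  edge (10,0)–(11,16): crosses AB
  edge (11,16)–(11,17): clear
  edge (11,17)–(2,14): clear
  → BLOCKED
Obstacle 2 [(17,1) (24,0) (17,21)]:
  edge (17,1)–(24,0): clear
  edge (24,0)–(17,21): crosses AB
  edge (17,21)–(17,1): crosses AB
  → BLOCKED

BLOCKED by obstacle 1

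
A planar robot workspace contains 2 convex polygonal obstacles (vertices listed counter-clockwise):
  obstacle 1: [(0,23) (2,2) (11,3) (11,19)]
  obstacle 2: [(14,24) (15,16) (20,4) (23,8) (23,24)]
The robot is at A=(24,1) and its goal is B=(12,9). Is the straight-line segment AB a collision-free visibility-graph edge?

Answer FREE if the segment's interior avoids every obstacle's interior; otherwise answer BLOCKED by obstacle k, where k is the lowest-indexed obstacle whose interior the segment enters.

Obstacle 1 [(0,23) (2,2) (11,3) (11,19)]:
  edge (0,23)–(2,2): clear
  edge (2,2)–(11,3): clear
  edge (11,3)–(11,19): clear
  edge (11,19)–(0,23): clear
  midpoint (18,5) outside
  → clear
Obstacle 2 [(14,24) (15,16) (20,4) (23,8) (23,24)]:
  edge (14,24)–(15,16): clear
  edge (15,16)–(20,4): clear
  edge (20,4)–(23,8): clear
  edge (23,8)–(23,24): clear
  edge (23,24)–(14,24): clear
  midpoint (18,5) outside
  → clear

FREE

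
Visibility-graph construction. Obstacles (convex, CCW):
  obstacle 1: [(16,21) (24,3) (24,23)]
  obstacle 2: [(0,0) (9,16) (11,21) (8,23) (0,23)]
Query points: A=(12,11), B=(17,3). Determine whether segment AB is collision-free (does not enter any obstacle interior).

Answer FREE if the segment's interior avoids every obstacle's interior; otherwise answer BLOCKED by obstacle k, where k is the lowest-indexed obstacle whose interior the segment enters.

Obstacle 1 [(16,21) (24,3) (24,23)]:
  edge (16,21)–(24,3): clear
  edge (24,3)–(24,23): clear
  edge (24,23)–(16,21): clear
  midpoint (29/2,7) outside
  → clear
Obstacle 2 [(0,0) (9,16) (11,21) (8,23) (0,23)]:
  edge (0,0)–(9,16): clear
  edge (9,16)–(11,21): clear
  edge (11,21)–(8,23): clear
  edge (8,23)–(0,23): clear
  edge (0,23)–(0,0): clear
  midpoint (29/2,7) outside
  → clear

FREE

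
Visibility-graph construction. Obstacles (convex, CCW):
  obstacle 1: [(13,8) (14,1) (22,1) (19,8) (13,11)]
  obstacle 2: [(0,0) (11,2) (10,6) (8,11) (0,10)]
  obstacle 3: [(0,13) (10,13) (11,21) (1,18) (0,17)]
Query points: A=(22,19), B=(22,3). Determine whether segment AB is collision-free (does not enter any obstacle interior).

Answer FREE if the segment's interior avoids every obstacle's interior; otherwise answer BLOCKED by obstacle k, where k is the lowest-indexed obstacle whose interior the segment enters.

Obstacle 1 [(13,8) (14,1) (22,1) (19,8) (13,11)]:
  edge (13,8)–(14,1): clear
  edge (14,1)–(22,1): clear
  edge (22,1)–(19,8): clear
  edge (19,8)–(13,11): clear
  edge (13,11)–(13,8): clear
  midpoint (22,11) outside
  → clear
Obstacle 2 [(0,0) (11,2) (10,6) (8,11) (0,10)]:
  edge (0,0)–(11,2): clear
  edge (11,2)–(10,6): clear
  edge (10,6)–(8,11): clear
  edge (8,11)–(0,10): clear
  edge (0,10)–(0,0): clear
  midpoint (22,11) outside
  → clear
Obstacle 3 [(0,13) (10,13) (11,21) (1,18) (0,17)]:
  edge (0,13)–(10,13): clear
  edge (10,13)–(11,21): clear
  edge (11,21)–(1,18): clear
  edge (1,18)–(0,17): clear
  edge (0,17)–(0,13): clear
  midpoint (22,11) outside
  → clear

FREE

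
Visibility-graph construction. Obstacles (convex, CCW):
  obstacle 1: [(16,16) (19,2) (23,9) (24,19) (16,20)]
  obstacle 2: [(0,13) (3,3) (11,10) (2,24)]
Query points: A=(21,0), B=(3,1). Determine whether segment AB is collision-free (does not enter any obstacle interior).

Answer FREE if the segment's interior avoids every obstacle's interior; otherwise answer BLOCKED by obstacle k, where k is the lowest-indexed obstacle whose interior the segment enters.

Obstacle 1 [(16,16) (19,2) (23,9) (24,19) (16,20)]:
  edge (16,16)–(19,2): clear
  edge (19,2)–(23,9): clear
  edge (23,9)–(24,19): clear
  edge (24,19)–(16,20): clear
  edge (16,20)–(16,16): clear
  midpoint (12,1/2) outside
  → clear
Obstacle 2 [(0,13) (3,3) (11,10) (2,24)]:
  edge (0,13)–(3,3): clear
  edge (3,3)–(11,10): clear
  edge (11,10)–(2,24): clear
  edge (2,24)–(0,13): clear
  midpoint (12,1/2) outside
  → clear

FREE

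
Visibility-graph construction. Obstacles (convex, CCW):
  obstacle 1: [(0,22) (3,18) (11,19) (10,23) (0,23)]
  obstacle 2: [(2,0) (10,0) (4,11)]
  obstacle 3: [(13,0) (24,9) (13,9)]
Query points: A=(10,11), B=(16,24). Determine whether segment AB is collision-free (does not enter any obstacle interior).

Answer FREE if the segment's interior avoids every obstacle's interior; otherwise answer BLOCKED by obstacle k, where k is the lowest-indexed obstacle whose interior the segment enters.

FREE

Obstacle 1 [(0,22) (3,18) (11,19) (10,23) (0,23)]:
  edge (0,22)–(3,18): clear
  edge (3,18)–(11,19): clear
  edge (11,19)–(10,23): clear
  edge (10,23)–(0,23): clear
  edge (0,23)–(0,22): clear
  midpoint (13,35/2) outside
  → clear
Obstacle 2 [(2,0) (10,0) (4,11)]:
  edge (2,0)–(10,0): clear
  edge (10,0)–(4,11): clear
  edge (4,11)–(2,0): clear
  midpoint (13,35/2) outside
  → clear
Obstacle 3 [(13,0) (24,9) (13,9)]:
  edge (13,0)–(24,9): clear
  edge (24,9)–(13,9): clear
  edge (13,9)–(13,0): clear
  midpoint (13,35/2) outside
  → clear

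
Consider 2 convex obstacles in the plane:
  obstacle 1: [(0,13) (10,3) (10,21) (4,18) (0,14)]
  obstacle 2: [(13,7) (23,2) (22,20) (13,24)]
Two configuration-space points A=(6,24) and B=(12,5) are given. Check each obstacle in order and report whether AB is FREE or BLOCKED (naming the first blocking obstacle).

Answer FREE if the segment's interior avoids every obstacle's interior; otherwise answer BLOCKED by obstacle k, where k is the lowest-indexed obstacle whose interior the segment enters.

Obstacle 1 [(0,13) (10,3) (10,21) (4,18) (0,14)]:
  edge (0,13)–(10,3): clear
  edge (10,3)–(10,21): crosses AB
  edge (10,21)–(4,18): crosses AB
  edge (4,18)–(0,14): clear
  edge (0,14)–(0,13): clear
  → BLOCKED
Obstacle 2 [(13,7) (23,2) (22,20) (13,24)]:
  edge (13,7)–(23,2): clear
  edge (23,2)–(22,20): clear
  edge (22,20)–(13,24): clear
  edge (13,24)–(13,7): clear
  midpoint (9,29/2) outside
  → clear

BLOCKED by obstacle 1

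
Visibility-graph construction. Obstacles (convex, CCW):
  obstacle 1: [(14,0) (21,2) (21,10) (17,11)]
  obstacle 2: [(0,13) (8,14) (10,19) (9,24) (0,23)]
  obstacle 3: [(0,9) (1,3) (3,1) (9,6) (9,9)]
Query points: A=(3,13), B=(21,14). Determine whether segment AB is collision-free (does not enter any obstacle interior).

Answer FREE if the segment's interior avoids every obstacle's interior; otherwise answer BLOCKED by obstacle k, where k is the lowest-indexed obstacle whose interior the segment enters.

Obstacle 1 [(14,0) (21,2) (21,10) (17,11)]:
  edge (14,0)–(21,2): clear
  edge (21,2)–(21,10): clear
  edge (21,10)–(17,11): clear
  edge (17,11)–(14,0): clear
  midpoint (12,27/2) outside
  → clear
Obstacle 2 [(0,13) (8,14) (10,19) (9,24) (0,23)]:
  edge (0,13)–(8,14): clear
  edge (8,14)–(10,19): clear
  edge (10,19)–(9,24): clear
  edge (9,24)–(0,23): clear
  edge (0,23)–(0,13): clear
  midpoint (12,27/2) outside
  → clear
Obstacle 3 [(0,9) (1,3) (3,1) (9,6) (9,9)]:
  edge (0,9)–(1,3): clear
  edge (1,3)–(3,1): clear
  edge (3,1)–(9,6): clear
  edge (9,6)–(9,9): clear
  edge (9,9)–(0,9): clear
  midpoint (12,27/2) outside
  → clear

FREE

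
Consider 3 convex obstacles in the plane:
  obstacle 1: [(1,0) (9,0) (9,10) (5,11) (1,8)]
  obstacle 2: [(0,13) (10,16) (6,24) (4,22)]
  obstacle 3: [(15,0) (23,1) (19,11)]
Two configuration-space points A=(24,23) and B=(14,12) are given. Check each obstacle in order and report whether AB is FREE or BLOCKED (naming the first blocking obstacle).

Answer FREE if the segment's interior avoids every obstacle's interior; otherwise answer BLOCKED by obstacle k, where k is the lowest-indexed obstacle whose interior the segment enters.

FREE

Obstacle 1 [(1,0) (9,0) (9,10) (5,11) (1,8)]:
  edge (1,0)–(9,0): clear
  edge (9,0)–(9,10): clear
  edge (9,10)–(5,11): clear
  edge (5,11)–(1,8): clear
  edge (1,8)–(1,0): clear
  midpoint (19,35/2) outside
  → clear
Obstacle 2 [(0,13) (10,16) (6,24) (4,22)]:
  edge (0,13)–(10,16): clear
  edge (10,16)–(6,24): clear
  edge (6,24)–(4,22): clear
  edge (4,22)–(0,13): clear
  midpoint (19,35/2) outside
  → clear
Obstacle 3 [(15,0) (23,1) (19,11)]:
  edge (15,0)–(23,1): clear
  edge (23,1)–(19,11): clear
  edge (19,11)–(15,0): clear
  midpoint (19,35/2) outside
  → clear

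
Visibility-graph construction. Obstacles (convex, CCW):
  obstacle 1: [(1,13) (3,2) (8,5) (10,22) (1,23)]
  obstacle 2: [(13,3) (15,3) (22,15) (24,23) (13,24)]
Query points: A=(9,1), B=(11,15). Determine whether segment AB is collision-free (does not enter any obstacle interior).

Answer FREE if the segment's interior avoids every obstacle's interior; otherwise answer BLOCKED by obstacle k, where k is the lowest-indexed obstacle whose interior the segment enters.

FREE

Obstacle 1 [(1,13) (3,2) (8,5) (10,22) (1,23)]:
  edge (1,13)–(3,2): clear
  edge (3,2)–(8,5): clear
  edge (8,5)–(10,22): clear
  edge (10,22)–(1,23): clear
  edge (1,23)–(1,13): clear
  midpoint (10,8) outside
  → clear
Obstacle 2 [(13,3) (15,3) (22,15) (24,23) (13,24)]:
  edge (13,3)–(15,3): clear
  edge (15,3)–(22,15): clear
  edge (22,15)–(24,23): clear
  edge (24,23)–(13,24): clear
  edge (13,24)–(13,3): clear
  midpoint (10,8) outside
  → clear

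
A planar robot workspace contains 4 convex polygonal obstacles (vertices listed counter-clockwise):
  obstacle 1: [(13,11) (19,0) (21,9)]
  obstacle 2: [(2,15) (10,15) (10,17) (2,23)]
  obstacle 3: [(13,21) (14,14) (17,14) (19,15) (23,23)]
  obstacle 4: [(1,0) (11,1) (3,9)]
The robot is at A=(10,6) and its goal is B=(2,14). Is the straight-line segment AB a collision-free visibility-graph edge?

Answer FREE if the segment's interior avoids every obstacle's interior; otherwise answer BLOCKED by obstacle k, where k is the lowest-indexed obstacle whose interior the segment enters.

FREE

Obstacle 1 [(13,11) (19,0) (21,9)]:
  edge (13,11)–(19,0): clear
  edge (19,0)–(21,9): clear
  edge (21,9)–(13,11): clear
  midpoint (6,10) outside
  → clear
Obstacle 2 [(2,15) (10,15) (10,17) (2,23)]:
  edge (2,15)–(10,15): clear
  edge (10,15)–(10,17): clear
  edge (10,17)–(2,23): clear
  edge (2,23)–(2,15): clear
  midpoint (6,10) outside
  → clear
Obstacle 3 [(13,21) (14,14) (17,14) (19,15) (23,23)]:
  edge (13,21)–(14,14): clear
  edge (14,14)–(17,14): clear
  edge (17,14)–(19,15): clear
  edge (19,15)–(23,23): clear
  edge (23,23)–(13,21): clear
  midpoint (6,10) outside
  → clear
Obstacle 4 [(1,0) (11,1) (3,9)]:
  edge (1,0)–(11,1): clear
  edge (11,1)–(3,9): clear
  edge (3,9)–(1,0): clear
  midpoint (6,10) outside
  → clear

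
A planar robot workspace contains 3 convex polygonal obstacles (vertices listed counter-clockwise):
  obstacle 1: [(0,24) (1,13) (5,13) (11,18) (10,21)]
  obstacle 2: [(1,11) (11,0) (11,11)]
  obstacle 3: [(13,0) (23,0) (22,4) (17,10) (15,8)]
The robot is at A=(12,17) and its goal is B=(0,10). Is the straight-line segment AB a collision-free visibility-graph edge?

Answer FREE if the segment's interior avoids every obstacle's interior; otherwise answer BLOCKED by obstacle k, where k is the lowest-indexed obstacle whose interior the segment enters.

BLOCKED by obstacle 2

Obstacle 1 [(0,24) (1,13) (5,13) (11,18) (10,21)]:
  edge (0,24)–(1,13): clear
  edge (1,13)–(5,13): clear
  edge (5,13)–(11,18): clear
  edge (11,18)–(10,21): clear
  edge (10,21)–(0,24): clear
  midpoint (6,27/2) outside
  → clear
Obstacle 2 [(1,11) (11,0) (11,11)]:
  edge (1,11)–(11,0): crosses AB
  edge (11,0)–(11,11): clear
  edge (11,11)–(1,11): crosses AB
  → BLOCKED
Obstacle 3 [(13,0) (23,0) (22,4) (17,10) (15,8)]:
  edge (13,0)–(23,0): clear
  edge (23,0)–(22,4): clear
  edge (22,4)–(17,10): clear
  edge (17,10)–(15,8): clear
  edge (15,8)–(13,0): clear
  midpoint (6,27/2) outside
  → clear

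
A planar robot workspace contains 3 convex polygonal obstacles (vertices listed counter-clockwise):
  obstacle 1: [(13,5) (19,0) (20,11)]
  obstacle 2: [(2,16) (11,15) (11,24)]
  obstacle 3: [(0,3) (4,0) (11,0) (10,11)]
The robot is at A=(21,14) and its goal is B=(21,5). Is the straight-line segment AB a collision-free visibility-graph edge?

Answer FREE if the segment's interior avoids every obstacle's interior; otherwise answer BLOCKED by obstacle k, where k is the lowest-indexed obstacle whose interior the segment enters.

Obstacle 1 [(13,5) (19,0) (20,11)]:
  edge (13,5)–(19,0): clear
  edge (19,0)–(20,11): clear
  edge (20,11)–(13,5): clear
  midpoint (21,19/2) outside
  → clear
Obstacle 2 [(2,16) (11,15) (11,24)]:
  edge (2,16)–(11,15): clear
  edge (11,15)–(11,24): clear
  edge (11,24)–(2,16): clear
  midpoint (21,19/2) outside
  → clear
Obstacle 3 [(0,3) (4,0) (11,0) (10,11)]:
  edge (0,3)–(4,0): clear
  edge (4,0)–(11,0): clear
  edge (11,0)–(10,11): clear
  edge (10,11)–(0,3): clear
  midpoint (21,19/2) outside
  → clear

FREE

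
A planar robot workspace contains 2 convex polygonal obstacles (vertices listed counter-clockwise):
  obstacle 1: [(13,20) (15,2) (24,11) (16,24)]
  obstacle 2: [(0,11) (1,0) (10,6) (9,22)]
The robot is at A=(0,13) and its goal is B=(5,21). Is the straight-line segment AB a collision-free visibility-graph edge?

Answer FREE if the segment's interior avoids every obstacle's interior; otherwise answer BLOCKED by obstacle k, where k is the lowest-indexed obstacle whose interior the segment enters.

FREE

Obstacle 1 [(13,20) (15,2) (24,11) (16,24)]:
  edge (13,20)–(15,2): clear
  edge (15,2)–(24,11): clear
  edge (24,11)–(16,24): clear
  edge (16,24)–(13,20): clear
  midpoint (5/2,17) outside
  → clear
Obstacle 2 [(0,11) (1,0) (10,6) (9,22)]:
  edge (0,11)–(1,0): clear
  edge (1,0)–(10,6): clear
  edge (10,6)–(9,22): clear
  edge (9,22)–(0,11): clear
  midpoint (5/2,17) outside
  → clear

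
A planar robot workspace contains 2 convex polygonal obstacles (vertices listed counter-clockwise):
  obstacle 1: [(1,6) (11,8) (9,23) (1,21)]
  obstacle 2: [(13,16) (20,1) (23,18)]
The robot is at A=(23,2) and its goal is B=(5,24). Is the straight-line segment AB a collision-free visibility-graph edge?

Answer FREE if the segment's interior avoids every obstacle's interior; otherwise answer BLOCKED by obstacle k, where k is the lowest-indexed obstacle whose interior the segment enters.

BLOCKED by obstacle 1

Obstacle 1 [(1,6) (11,8) (9,23) (1,21)]:
  edge (1,6)–(11,8): clear
  edge (11,8)–(9,23): crosses AB
  edge (9,23)–(1,21): crosses AB
  edge (1,21)–(1,6): clear
  → BLOCKED
Obstacle 2 [(13,16) (20,1) (23,18)]:
  edge (13,16)–(20,1): crosses AB
  edge (20,1)–(23,18): crosses AB
  edge (23,18)–(13,16): clear
  → BLOCKED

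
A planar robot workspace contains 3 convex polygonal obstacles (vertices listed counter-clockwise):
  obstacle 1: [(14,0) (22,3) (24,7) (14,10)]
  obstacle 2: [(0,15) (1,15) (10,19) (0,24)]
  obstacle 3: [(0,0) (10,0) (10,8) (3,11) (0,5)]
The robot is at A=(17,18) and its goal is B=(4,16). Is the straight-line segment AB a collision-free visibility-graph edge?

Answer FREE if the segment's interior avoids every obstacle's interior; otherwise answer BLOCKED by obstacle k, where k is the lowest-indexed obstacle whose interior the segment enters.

Obstacle 1 [(14,0) (22,3) (24,7) (14,10)]:
  edge (14,0)–(22,3): clear
  edge (22,3)–(24,7): clear
  edge (24,7)–(14,10): clear
  edge (14,10)–(14,0): clear
  midpoint (21/2,17) outside
  → clear
Obstacle 2 [(0,15) (1,15) (10,19) (0,24)]:
  edge (0,15)–(1,15): clear
  edge (1,15)–(10,19): clear
  edge (10,19)–(0,24): clear
  edge (0,24)–(0,15): clear
  midpoint (21/2,17) outside
  → clear
Obstacle 3 [(0,0) (10,0) (10,8) (3,11) (0,5)]:
  edge (0,0)–(10,0): clear
  edge (10,0)–(10,8): clear
  edge (10,8)–(3,11): clear
  edge (3,11)–(0,5): clear
  edge (0,5)–(0,0): clear
  midpoint (21/2,17) outside
  → clear

FREE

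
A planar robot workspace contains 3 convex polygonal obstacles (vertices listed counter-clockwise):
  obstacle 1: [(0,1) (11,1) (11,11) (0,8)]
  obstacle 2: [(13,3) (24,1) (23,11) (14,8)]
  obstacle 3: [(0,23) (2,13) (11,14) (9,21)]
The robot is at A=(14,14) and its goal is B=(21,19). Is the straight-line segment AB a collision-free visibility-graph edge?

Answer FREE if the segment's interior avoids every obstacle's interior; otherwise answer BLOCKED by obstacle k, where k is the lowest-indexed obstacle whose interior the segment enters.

FREE

Obstacle 1 [(0,1) (11,1) (11,11) (0,8)]:
  edge (0,1)–(11,1): clear
  edge (11,1)–(11,11): clear
  edge (11,11)–(0,8): clear
  edge (0,8)–(0,1): clear
  midpoint (35/2,33/2) outside
  → clear
Obstacle 2 [(13,3) (24,1) (23,11) (14,8)]:
  edge (13,3)–(24,1): clear
  edge (24,1)–(23,11): clear
  edge (23,11)–(14,8): clear
  edge (14,8)–(13,3): clear
  midpoint (35/2,33/2) outside
  → clear
Obstacle 3 [(0,23) (2,13) (11,14) (9,21)]:
  edge (0,23)–(2,13): clear
  edge (2,13)–(11,14): clear
  edge (11,14)–(9,21): clear
  edge (9,21)–(0,23): clear
  midpoint (35/2,33/2) outside
  → clear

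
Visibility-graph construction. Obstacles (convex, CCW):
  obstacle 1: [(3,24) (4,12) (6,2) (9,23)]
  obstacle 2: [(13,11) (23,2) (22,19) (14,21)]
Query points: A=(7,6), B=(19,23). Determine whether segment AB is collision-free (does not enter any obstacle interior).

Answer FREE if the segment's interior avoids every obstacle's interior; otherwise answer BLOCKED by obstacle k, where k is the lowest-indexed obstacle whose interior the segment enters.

Obstacle 1 [(3,24) (4,12) (6,2) (9,23)]:
  edge (3,24)–(4,12): clear
  edge (4,12)–(6,2): clear
  edge (6,2)–(9,23): clear
  edge (9,23)–(3,24): clear
  midpoint (13,29/2) outside
  → clear
Obstacle 2 [(13,11) (23,2) (22,19) (14,21)]:
  edge (13,11)–(23,2): clear
  edge (23,2)–(22,19): clear
  edge (22,19)–(14,21): crosses AB
  edge (14,21)–(13,11): crosses AB
  → BLOCKED

BLOCKED by obstacle 2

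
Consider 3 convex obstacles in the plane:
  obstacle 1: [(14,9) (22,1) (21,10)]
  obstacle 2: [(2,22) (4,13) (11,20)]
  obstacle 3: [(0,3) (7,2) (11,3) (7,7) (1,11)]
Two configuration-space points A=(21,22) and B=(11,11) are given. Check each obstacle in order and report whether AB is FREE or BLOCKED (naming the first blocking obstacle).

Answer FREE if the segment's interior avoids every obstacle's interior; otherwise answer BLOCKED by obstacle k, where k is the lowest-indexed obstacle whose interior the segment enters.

FREE

Obstacle 1 [(14,9) (22,1) (21,10)]:
  edge (14,9)–(22,1): clear
  edge (22,1)–(21,10): clear
  edge (21,10)–(14,9): clear
  midpoint (16,33/2) outside
  → clear
Obstacle 2 [(2,22) (4,13) (11,20)]:
  edge (2,22)–(4,13): clear
  edge (4,13)–(11,20): clear
  edge (11,20)–(2,22): clear
  midpoint (16,33/2) outside
  → clear
Obstacle 3 [(0,3) (7,2) (11,3) (7,7) (1,11)]:
  edge (0,3)–(7,2): clear
  edge (7,2)–(11,3): clear
  edge (11,3)–(7,7): clear
  edge (7,7)–(1,11): clear
  edge (1,11)–(0,3): clear
  midpoint (16,33/2) outside
  → clear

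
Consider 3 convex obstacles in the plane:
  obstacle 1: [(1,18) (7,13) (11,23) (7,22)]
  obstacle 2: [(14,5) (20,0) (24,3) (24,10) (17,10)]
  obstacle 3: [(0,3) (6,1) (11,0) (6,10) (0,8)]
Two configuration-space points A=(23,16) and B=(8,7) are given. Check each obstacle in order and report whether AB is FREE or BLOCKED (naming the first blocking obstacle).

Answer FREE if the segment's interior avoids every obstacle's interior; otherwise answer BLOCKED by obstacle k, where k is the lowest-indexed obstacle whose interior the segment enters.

Obstacle 1 [(1,18) (7,13) (11,23) (7,22)]:
  edge (1,18)–(7,13): clear
  edge (7,13)–(11,23): clear
  edge (11,23)–(7,22): clear
  edge (7,22)–(1,18): clear
  midpoint (31/2,23/2) outside
  → clear
Obstacle 2 [(14,5) (20,0) (24,3) (24,10) (17,10)]:
  edge (14,5)–(20,0): clear
  edge (20,0)–(24,3): clear
  edge (24,3)–(24,10): clear
  edge (24,10)–(17,10): clear
  edge (17,10)–(14,5): clear
  midpoint (31/2,23/2) outside
  → clear
Obstacle 3 [(0,3) (6,1) (11,0) (6,10) (0,8)]:
  edge (0,3)–(6,1): clear
  edge (6,1)–(11,0): clear
  edge (11,0)–(6,10): clear
  edge (6,10)–(0,8): clear
  edge (0,8)–(0,3): clear
  midpoint (31/2,23/2) outside
  → clear

FREE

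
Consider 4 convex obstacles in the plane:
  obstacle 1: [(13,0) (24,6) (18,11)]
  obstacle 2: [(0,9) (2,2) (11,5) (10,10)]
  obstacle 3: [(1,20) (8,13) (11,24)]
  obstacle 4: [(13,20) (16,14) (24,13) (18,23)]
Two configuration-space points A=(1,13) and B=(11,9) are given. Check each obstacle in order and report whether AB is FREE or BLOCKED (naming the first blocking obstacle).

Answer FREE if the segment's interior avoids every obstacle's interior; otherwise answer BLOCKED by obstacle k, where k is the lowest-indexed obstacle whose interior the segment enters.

Obstacle 1 [(13,0) (24,6) (18,11)]:
  edge (13,0)–(24,6): clear
  edge (24,6)–(18,11): clear
  edge (18,11)–(13,0): clear
  midpoint (6,11) outside
  → clear
Obstacle 2 [(0,9) (2,2) (11,5) (10,10)]:
  edge (0,9)–(2,2): clear
  edge (2,2)–(11,5): clear
  edge (11,5)–(10,10): crosses AB
  edge (10,10)–(0,9): crosses AB
  → BLOCKED
Obstacle 3 [(1,20) (8,13) (11,24)]:
  edge (1,20)–(8,13): clear
  edge (8,13)–(11,24): clear
  edge (11,24)–(1,20): clear
  midpoint (6,11) outside
  → clear
Obstacle 4 [(13,20) (16,14) (24,13) (18,23)]:
  edge (13,20)–(16,14): clear
  edge (16,14)–(24,13): clear
  edge (24,13)–(18,23): clear
  edge (18,23)–(13,20): clear
  midpoint (6,11) outside
  → clear

BLOCKED by obstacle 2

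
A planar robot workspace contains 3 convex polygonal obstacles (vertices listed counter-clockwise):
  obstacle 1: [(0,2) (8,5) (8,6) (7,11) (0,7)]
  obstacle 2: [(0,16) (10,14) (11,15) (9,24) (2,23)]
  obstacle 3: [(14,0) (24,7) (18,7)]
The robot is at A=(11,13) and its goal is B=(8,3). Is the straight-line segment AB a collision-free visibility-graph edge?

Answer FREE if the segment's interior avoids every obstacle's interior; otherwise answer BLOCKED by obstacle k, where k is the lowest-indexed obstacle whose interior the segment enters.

FREE

Obstacle 1 [(0,2) (8,5) (8,6) (7,11) (0,7)]:
  edge (0,2)–(8,5): clear
  edge (8,5)–(8,6): clear
  edge (8,6)–(7,11): clear
  edge (7,11)–(0,7): clear
  edge (0,7)–(0,2): clear
  midpoint (19/2,8) outside
  → clear
Obstacle 2 [(0,16) (10,14) (11,15) (9,24) (2,23)]:
  edge (0,16)–(10,14): clear
  edge (10,14)–(11,15): clear
  edge (11,15)–(9,24): clear
  edge (9,24)–(2,23): clear
  edge (2,23)–(0,16): clear
  midpoint (19/2,8) outside
  → clear
Obstacle 3 [(14,0) (24,7) (18,7)]:
  edge (14,0)–(24,7): clear
  edge (24,7)–(18,7): clear
  edge (18,7)–(14,0): clear
  midpoint (19/2,8) outside
  → clear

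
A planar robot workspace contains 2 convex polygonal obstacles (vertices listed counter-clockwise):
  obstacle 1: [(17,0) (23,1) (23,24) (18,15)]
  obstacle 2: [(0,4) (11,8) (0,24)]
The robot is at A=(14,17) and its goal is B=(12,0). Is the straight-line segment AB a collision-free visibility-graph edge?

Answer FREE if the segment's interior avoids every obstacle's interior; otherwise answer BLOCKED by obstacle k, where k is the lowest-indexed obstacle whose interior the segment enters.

Obstacle 1 [(17,0) (23,1) (23,24) (18,15)]:
  edge (17,0)–(23,1): clear
  edge (23,1)–(23,24): clear
  edge (23,24)–(18,15): clear
  edge (18,15)–(17,0): clear
  midpoint (13,17/2) outside
  → clear
Obstacle 2 [(0,4) (11,8) (0,24)]:
  edge (0,4)–(11,8): clear
  edge (11,8)–(0,24): clear
  edge (0,24)–(0,4): clear
  midpoint (13,17/2) outside
  → clear

FREE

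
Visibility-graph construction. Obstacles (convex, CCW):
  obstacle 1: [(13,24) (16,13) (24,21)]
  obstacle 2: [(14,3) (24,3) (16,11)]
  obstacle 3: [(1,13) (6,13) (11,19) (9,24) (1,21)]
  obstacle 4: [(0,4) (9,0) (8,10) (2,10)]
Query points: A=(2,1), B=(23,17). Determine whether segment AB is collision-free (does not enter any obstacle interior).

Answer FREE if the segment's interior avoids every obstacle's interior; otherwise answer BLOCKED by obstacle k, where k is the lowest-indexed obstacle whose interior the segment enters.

BLOCKED by obstacle 4

Obstacle 1 [(13,24) (16,13) (24,21)]:
  edge (13,24)–(16,13): clear
  edge (16,13)–(24,21): clear
  edge (24,21)–(13,24): clear
  midpoint (25/2,9) outside
  → clear
Obstacle 2 [(14,3) (24,3) (16,11)]:
  edge (14,3)–(24,3): clear
  edge (24,3)–(16,11): clear
  edge (16,11)–(14,3): clear
  midpoint (25/2,9) outside
  → clear
Obstacle 3 [(1,13) (6,13) (11,19) (9,24) (1,21)]:
  edge (1,13)–(6,13): clear
  edge (6,13)–(11,19): clear
  edge (11,19)–(9,24): clear
  edge (9,24)–(1,21): clear
  edge (1,21)–(1,13): clear
  midpoint (25/2,9) outside
  → clear
Obstacle 4 [(0,4) (9,0) (8,10) (2,10)]:
  edge (0,4)–(9,0): crosses AB
  edge (9,0)–(8,10): crosses AB
  edge (8,10)–(2,10): clear
  edge (2,10)–(0,4): clear
  → BLOCKED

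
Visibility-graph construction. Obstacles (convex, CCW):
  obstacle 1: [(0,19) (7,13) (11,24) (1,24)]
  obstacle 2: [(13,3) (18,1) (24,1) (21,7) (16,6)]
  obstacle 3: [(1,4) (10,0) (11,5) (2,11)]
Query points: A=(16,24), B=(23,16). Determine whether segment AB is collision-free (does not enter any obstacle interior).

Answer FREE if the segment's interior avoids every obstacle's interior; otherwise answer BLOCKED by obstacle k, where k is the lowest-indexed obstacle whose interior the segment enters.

Obstacle 1 [(0,19) (7,13) (11,24) (1,24)]:
  edge (0,19)–(7,13): clear
  edge (7,13)–(11,24): clear
  edge (11,24)–(1,24): clear
  edge (1,24)–(0,19): clear
  midpoint (39/2,20) outside
  → clear
Obstacle 2 [(13,3) (18,1) (24,1) (21,7) (16,6)]:
  edge (13,3)–(18,1): clear
  edge (18,1)–(24,1): clear
  edge (24,1)–(21,7): clear
  edge (21,7)–(16,6): clear
  edge (16,6)–(13,3): clear
  midpoint (39/2,20) outside
  → clear
Obstacle 3 [(1,4) (10,0) (11,5) (2,11)]:
  edge (1,4)–(10,0): clear
  edge (10,0)–(11,5): clear
  edge (11,5)–(2,11): clear
  edge (2,11)–(1,4): clear
  midpoint (39/2,20) outside
  → clear

FREE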